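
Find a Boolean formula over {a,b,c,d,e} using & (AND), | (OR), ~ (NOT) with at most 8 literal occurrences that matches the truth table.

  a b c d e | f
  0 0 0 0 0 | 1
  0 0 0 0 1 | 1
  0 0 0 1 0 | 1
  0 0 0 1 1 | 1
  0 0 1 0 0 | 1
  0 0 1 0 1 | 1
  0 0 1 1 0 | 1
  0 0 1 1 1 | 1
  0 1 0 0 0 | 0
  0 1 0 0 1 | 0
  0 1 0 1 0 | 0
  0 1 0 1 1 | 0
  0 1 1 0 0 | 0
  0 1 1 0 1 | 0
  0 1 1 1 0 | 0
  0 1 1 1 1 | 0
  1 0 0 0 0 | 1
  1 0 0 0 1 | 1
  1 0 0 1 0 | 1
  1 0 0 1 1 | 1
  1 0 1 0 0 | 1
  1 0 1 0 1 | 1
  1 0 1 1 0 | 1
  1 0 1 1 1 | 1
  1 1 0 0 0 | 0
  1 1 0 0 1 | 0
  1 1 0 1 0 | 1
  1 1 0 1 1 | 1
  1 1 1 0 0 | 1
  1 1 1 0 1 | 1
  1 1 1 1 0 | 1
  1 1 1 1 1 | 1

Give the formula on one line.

((~b | a) & ((d | ~b) | c))

  ~b = 11111111000000001111111100000000
  (~b | a) = 11111111000000001111111111111111
  (d | ~b) = 11111111001100111111111100110011
  ((d | ~b) | c) = 11111111001111111111111100111111
  ((~b | a) & ((d | ~b) | c)) = 11111111000000001111111100111111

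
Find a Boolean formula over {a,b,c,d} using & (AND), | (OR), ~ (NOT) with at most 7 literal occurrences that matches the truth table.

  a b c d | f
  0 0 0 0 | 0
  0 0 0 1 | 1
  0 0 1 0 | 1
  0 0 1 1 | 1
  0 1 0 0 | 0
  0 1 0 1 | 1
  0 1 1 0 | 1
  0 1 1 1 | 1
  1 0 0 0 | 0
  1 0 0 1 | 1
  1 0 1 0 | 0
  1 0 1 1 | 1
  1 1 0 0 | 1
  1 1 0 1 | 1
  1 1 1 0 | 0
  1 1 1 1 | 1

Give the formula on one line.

(d | ((c & ~a) | (((~c & a) & b) & ~d)))

  ~a = 1111111100000000
  (c & ~a) = 0011001100000000
  ~c = 1100110011001100
  (~c & a) = 0000000011001100
  ((~c & a) & b) = 0000000000001100
  ~d = 1010101010101010
  (((~c & a) & b) & ~d) = 0000000000001000
  ((c & ~a) | (((~c & a) & b) & ~d)) = 0011001100001000
  (d | ((c & ~a) | (((~c & a) & b) & ~d))) = 0111011101011101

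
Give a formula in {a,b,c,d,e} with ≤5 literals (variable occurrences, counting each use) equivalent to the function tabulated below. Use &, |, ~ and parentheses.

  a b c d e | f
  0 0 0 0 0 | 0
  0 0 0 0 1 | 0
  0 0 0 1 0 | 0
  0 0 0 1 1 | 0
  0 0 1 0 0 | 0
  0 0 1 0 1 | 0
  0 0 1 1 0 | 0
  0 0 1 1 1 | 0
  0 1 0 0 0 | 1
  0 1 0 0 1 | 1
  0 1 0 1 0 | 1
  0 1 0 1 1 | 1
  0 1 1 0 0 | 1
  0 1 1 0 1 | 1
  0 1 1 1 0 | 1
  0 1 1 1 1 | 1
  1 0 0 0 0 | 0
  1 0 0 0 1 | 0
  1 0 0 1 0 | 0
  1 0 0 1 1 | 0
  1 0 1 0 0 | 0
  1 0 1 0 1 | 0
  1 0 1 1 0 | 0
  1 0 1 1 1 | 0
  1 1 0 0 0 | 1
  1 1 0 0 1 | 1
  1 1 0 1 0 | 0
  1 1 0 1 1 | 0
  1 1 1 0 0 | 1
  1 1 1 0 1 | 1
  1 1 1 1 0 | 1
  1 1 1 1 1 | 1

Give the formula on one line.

  ~a = 11111111111111110000000000000000
  ~d = 11001100110011001100110011001100
  (~a | ~d) = 11111111111111111100110011001100
  ((~a | ~d) | c) = 11111111111111111100111111001111
  (((~a | ~d) | c) & b) = 00000000111111110000000011001111

(((~a | ~d) | c) & b)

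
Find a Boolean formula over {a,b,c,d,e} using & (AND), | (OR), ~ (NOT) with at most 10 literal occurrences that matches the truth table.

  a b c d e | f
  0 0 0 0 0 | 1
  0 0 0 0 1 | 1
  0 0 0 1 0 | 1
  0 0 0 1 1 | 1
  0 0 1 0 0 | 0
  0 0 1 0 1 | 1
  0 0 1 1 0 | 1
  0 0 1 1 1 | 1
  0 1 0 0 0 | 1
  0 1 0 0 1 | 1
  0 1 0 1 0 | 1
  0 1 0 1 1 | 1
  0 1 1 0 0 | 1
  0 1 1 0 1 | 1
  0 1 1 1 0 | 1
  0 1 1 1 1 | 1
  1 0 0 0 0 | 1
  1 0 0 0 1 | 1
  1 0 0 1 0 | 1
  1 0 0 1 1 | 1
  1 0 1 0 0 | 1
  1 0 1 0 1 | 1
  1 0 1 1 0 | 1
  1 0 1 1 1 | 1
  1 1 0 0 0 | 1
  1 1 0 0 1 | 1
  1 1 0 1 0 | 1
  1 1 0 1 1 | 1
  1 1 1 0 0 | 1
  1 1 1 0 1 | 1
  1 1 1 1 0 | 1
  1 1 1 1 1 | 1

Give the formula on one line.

  ~c = 11110000111100001111000011110000
  (c | a) = 00001111000011111111111111111111
  ((c | a) & b) = 00000000000011110000000011111111
  (~c | ((c | a) & b)) = 11110000111111111111000011111111
  ~d = 11001100110011001100110011001100
  (a & ~d) = 00000000000000001100110011001100
  ((a & ~d) | d) = 00110011001100111111111111111111
  ((~c | ((c | a) & b)) | ((a & ~d) | d)) = 11110011111111111111111111111111
  (((~c | ((c | a) & b)) | ((a & ~d) | d)) | e) = 11110111111111111111111111111111

(((~c | ((c | a) & b)) | ((a & ~d) | d)) | e)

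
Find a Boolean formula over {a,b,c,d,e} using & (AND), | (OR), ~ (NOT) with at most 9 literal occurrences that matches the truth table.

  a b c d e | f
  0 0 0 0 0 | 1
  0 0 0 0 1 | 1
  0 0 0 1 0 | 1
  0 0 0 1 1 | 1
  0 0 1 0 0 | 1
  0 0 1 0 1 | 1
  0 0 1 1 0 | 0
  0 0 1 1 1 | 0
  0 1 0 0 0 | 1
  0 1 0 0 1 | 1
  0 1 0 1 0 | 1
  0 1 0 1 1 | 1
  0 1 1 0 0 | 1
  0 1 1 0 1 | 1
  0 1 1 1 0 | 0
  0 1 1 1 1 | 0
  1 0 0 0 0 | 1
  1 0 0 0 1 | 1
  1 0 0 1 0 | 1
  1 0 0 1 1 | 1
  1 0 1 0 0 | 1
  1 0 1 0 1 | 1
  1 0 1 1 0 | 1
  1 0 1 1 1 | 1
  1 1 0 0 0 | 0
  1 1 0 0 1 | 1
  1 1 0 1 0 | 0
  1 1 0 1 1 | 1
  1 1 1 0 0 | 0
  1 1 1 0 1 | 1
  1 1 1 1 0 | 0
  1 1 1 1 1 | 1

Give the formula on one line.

  ~b = 11111111000000001111111100000000
  ~a = 11111111111111110000000000000000
  (~b | ~a) = 11111111111111111111111100000000
  (e | (~b | ~a)) = 11111111111111111111111101010101
  ~c = 11110000111100001111000011110000
  ~d = 11001100110011001100110011001100
  (b & ~d) = 00000000110011000000000011001100
  (c & ~d) = 00001100000011000000110000001100
  ((c & ~d) | a) = 00001100000011001111111111111111
  ((b & ~d) | ((c & ~d) | a)) = 00001100110011001111111111111111
  (~c | ((b & ~d) | ((c & ~d) | a))) = 11111100111111001111111111111111
  ((e | (~b | ~a)) & (~c | ((b & ~d) | ((c & ~d) | a)))) = 11111100111111001111111101010101

((e | (~b | ~a)) & (~c | ((b & ~d) | ((c & ~d) | a))))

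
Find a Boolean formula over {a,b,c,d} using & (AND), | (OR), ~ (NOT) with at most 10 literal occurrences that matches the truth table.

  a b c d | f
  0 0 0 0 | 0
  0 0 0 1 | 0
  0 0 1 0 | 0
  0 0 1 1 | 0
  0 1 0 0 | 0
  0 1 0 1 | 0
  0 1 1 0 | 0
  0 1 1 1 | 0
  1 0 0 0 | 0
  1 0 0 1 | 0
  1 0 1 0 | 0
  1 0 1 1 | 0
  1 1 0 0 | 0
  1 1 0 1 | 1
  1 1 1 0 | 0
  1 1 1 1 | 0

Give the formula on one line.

(((b & a) & ~c) & ((a & (d | ~b)) | c))

  (b & a) = 0000000000001111
  ~c = 1100110011001100
  ((b & a) & ~c) = 0000000000001100
  ~b = 1111000011110000
  (d | ~b) = 1111010111110101
  (a & (d | ~b)) = 0000000011110101
  ((a & (d | ~b)) | c) = 0011001111110111
  (((b & a) & ~c) & ((a & (d | ~b)) | c)) = 0000000000000100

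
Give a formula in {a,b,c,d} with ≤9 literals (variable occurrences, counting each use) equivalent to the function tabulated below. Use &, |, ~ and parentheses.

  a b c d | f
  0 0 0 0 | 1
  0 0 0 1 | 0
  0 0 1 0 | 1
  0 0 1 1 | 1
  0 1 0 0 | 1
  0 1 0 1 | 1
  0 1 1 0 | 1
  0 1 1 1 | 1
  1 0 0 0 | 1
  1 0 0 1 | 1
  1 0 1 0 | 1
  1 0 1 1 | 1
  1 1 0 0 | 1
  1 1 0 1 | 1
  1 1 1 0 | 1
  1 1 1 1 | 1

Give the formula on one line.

  ~b = 1111000011110000
  (a & ~b) = 0000000011110000
  ((a & ~b) | b) = 0000111111111111
  (((a & ~b) | b) | c) = 0011111111111111
  ~a = 1111111100000000
  (~a | d) = 1111111101010101
  ~d = 1010101010101010
  ((~a | d) & ~d) = 1010101000000000
  ((((a & ~b) | b) | c) | ((~a | d) & ~d)) = 1011111111111111

((((a & ~b) | b) | c) | ((~a | d) & ~d))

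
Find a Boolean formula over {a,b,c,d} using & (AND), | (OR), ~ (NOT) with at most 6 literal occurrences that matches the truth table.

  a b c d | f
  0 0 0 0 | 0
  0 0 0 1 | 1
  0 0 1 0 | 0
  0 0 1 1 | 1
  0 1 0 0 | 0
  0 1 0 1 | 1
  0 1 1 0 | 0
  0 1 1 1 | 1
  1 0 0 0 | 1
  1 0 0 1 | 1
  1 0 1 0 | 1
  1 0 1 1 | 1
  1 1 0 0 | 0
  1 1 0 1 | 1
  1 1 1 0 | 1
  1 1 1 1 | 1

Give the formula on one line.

  ~b = 1111000011110000
  (c | ~b) = 1111001111110011
  ((c | ~b) & a) = 0000000011110011
  (d | ((c | ~b) & a)) = 0101010111110111

(d | ((c | ~b) & a))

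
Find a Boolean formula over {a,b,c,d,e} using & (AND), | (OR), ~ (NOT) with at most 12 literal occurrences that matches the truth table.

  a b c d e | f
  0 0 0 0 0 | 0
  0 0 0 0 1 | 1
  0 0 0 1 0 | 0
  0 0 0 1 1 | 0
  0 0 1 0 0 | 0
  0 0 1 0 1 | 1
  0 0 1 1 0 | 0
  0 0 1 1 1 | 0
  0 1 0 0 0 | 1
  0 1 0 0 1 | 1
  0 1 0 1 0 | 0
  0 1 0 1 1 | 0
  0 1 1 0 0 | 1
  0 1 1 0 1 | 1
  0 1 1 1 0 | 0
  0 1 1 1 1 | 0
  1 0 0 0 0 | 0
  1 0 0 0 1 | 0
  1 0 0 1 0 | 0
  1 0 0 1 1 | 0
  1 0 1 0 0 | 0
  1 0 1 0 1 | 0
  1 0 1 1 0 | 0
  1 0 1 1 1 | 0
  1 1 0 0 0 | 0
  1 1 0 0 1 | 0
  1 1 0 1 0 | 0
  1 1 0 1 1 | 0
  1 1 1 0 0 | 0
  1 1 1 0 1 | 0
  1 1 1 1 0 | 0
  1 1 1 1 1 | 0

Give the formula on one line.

  ~a = 11111111111111110000000000000000
  ~d = 11001100110011001100110011001100
  (a & e) = 00000000000000000101010101010101
  (~d | (a & e)) = 11001100110011001101110111011101
  ~e = 10101010101010101010101010101010
  (a & d) = 00000000000000000011001100110011
  (~e & (a & d)) = 00000000000000000010001000100010
  (b | e) = 01010101111111110101010111111111
  ((~e & (a & d)) | (b | e)) = 01010101111111110111011111111111
  ((~d | (a & e)) & ((~e & (a & d)) | (b | e))) = 01000100110011000101010111011101
  (~a & ((~d | (a & e)) & ((~e & (a & d)) | (b | e)))) = 01000100110011000000000000000000

(~a & ((~d | (a & e)) & ((~e & (a & d)) | (b | e))))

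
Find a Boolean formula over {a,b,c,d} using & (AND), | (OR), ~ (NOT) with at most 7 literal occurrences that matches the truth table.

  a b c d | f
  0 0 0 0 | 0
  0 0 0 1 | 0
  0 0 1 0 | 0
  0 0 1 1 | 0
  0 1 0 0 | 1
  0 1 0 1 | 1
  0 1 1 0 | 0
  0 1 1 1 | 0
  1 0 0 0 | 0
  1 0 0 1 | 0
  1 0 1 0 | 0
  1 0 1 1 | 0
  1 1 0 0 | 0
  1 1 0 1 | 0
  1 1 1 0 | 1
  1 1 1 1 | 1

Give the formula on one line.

  ~c = 1100110011001100
  (a | ~c) = 1100110011111111
  (b & (a | ~c)) = 0000110000001111
  ~a = 1111111100000000
  (c | ~a) = 1111111100110011
  ((b & (a | ~c)) & (c | ~a)) = 0000110000000011

((b & (a | ~c)) & (c | ~a))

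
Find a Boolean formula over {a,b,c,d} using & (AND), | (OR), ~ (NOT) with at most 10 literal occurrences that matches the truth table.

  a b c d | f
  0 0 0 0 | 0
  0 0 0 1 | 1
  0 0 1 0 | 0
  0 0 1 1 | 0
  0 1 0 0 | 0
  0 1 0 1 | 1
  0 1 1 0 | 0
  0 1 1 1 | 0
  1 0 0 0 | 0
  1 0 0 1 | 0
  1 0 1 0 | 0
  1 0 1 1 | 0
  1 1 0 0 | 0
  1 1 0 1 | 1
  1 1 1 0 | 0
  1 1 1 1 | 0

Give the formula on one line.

((((b | d) & ~c) & (~a | (b & (~c | ~a)))) & d)

  (b | d) = 0101111101011111
  ~c = 1100110011001100
  ((b | d) & ~c) = 0100110001001100
  ~a = 1111111100000000
  (~c | ~a) = 1111111111001100
  (b & (~c | ~a)) = 0000111100001100
  (~a | (b & (~c | ~a))) = 1111111100001100
  (((b | d) & ~c) & (~a | (b & (~c | ~a)))) = 0100110000001100
  ((((b | d) & ~c) & (~a | (b & (~c | ~a)))) & d) = 0100010000000100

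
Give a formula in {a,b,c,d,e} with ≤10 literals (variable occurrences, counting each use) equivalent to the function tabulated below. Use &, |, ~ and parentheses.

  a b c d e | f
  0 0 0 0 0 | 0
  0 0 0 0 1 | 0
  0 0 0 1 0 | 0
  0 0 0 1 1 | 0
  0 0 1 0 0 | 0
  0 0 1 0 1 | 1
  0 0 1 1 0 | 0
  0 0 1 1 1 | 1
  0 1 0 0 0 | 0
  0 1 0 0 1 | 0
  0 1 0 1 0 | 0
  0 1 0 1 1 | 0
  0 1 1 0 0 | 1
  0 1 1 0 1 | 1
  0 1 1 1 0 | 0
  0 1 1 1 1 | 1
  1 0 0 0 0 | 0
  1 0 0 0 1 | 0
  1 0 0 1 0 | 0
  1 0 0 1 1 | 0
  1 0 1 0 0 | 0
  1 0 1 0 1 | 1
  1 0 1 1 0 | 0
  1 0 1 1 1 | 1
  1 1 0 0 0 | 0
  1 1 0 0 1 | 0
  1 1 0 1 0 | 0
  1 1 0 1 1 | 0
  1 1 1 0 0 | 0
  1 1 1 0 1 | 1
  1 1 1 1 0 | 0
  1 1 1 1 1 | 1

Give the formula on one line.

(c & ((((~a | (a & e)) & c) | ~a) & ((~d & b) | e)))

  ~a = 11111111111111110000000000000000
  (a & e) = 00000000000000000101010101010101
  (~a | (a & e)) = 11111111111111110101010101010101
  ((~a | (a & e)) & c) = 00001111000011110000010100000101
  (((~a | (a & e)) & c) | ~a) = 11111111111111110000010100000101
  ~d = 11001100110011001100110011001100
  (~d & b) = 00000000110011000000000011001100
  ((~d & b) | e) = 01010101110111010101010111011101
  ((((~a | (a & e)) & c) | ~a) & ((~d & b) | e)) = 01010101110111010000010100000101
  (c & ((((~a | (a & e)) & c) | ~a) & ((~d & b) | e))) = 00000101000011010000010100000101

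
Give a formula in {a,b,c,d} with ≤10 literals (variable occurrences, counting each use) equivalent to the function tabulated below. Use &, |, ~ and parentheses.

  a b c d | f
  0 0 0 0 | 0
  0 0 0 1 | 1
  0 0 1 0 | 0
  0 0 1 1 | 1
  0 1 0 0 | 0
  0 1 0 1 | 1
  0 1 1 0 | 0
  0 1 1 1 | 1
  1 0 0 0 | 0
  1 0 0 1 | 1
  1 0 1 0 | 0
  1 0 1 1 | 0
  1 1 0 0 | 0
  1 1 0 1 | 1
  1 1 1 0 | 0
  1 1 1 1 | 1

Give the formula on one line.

  (b & d) = 0000010100000101
  ~c = 1100110011001100
  (a & ~c) = 0000000011001100
  ((b & d) | (a & ~c)) = 0000010111001101
  ~a = 1111111100000000
  (b | ~a) = 1111111100001111
  (((b & d) | (a & ~c)) | (b | ~a)) = 1111111111001111
  ((((b & d) | (a & ~c)) | (b | ~a)) & d) = 0101010101000101

((((b & d) | (a & ~c)) | (b | ~a)) & d)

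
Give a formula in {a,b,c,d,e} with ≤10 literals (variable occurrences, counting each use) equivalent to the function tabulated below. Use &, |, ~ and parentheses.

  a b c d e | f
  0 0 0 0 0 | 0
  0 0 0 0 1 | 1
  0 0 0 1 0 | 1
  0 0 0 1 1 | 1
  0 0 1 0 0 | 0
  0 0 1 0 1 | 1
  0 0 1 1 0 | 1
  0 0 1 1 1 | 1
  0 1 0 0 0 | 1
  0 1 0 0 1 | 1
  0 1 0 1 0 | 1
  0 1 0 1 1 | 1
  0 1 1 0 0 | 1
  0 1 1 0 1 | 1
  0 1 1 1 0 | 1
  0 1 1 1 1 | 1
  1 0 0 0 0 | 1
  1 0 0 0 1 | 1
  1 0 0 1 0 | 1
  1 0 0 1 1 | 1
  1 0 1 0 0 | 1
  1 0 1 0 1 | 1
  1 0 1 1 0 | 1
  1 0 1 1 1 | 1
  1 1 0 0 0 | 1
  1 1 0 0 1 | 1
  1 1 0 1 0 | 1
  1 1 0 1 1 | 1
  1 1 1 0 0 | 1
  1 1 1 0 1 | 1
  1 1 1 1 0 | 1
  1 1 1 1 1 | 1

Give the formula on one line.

  ~a = 11111111111111110000000000000000
  (~a & b) = 00000000111111110000000000000000
  (d & c) = 00000011000000110000001100000011
  ((~a & b) | (d & c)) = 00000011111111110000001100000011
  (e | ((~a & b) | (d & c))) = 01010111111111110101011101010111
  (e | a) = 01010101010101011111111111111111
  (d | (e | a)) = 01110111011101111111111111111111
  ((e | ((~a & b) | (d & c))) | (d | (e | a))) = 01110111111111111111111111111111

((e | ((~a & b) | (d & c))) | (d | (e | a)))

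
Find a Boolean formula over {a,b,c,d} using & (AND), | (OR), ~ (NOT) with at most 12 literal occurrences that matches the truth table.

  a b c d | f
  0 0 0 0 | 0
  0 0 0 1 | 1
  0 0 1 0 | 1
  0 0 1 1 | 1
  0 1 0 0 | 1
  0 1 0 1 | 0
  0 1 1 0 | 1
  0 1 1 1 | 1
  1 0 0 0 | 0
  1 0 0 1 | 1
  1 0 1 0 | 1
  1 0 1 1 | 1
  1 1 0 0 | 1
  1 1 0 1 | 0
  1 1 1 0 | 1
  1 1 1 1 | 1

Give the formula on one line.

  ~c = 1100110011001100
  (~c & b) = 0000110000001100
  ~b = 1111000011110000
  ((~c & b) | ~b) = 1111110011111100
  ~d = 1010101010101010
  (((~c & b) | ~b) & ~d) = 1010100010101000
  (c | (((~c & b) | ~b) & ~d)) = 1011101110111011
  ((c | (((~c & b) | ~b) & ~d)) & b) = 0000101100001011
  (d & ~b) = 0101000001010000
  ((d & ~b) | c) = 0111001101110011
  (((c | (((~c & b) | ~b) & ~d)) & b) | ((d & ~b) | c)) = 0111101101111011

(((c | (((~c & b) | ~b) & ~d)) & b) | ((d & ~b) | c))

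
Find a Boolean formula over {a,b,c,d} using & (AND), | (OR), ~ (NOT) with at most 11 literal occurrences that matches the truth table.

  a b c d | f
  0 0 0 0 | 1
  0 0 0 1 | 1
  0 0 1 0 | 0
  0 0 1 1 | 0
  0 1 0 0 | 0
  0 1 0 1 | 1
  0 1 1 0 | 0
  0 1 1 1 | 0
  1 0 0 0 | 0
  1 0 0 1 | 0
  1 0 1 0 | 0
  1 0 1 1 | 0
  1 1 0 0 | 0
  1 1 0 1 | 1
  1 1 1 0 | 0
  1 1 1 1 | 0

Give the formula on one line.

(((b | ~a) & ~c) & (c | ((d | ~b) & (d | ~c))))

  ~a = 1111111100000000
  (b | ~a) = 1111111100001111
  ~c = 1100110011001100
  ((b | ~a) & ~c) = 1100110000001100
  ~b = 1111000011110000
  (d | ~b) = 1111010111110101
  (d | ~c) = 1101110111011101
  ((d | ~b) & (d | ~c)) = 1101010111010101
  (c | ((d | ~b) & (d | ~c))) = 1111011111110111
  (((b | ~a) & ~c) & (c | ((d | ~b) & (d | ~c)))) = 1100010000000100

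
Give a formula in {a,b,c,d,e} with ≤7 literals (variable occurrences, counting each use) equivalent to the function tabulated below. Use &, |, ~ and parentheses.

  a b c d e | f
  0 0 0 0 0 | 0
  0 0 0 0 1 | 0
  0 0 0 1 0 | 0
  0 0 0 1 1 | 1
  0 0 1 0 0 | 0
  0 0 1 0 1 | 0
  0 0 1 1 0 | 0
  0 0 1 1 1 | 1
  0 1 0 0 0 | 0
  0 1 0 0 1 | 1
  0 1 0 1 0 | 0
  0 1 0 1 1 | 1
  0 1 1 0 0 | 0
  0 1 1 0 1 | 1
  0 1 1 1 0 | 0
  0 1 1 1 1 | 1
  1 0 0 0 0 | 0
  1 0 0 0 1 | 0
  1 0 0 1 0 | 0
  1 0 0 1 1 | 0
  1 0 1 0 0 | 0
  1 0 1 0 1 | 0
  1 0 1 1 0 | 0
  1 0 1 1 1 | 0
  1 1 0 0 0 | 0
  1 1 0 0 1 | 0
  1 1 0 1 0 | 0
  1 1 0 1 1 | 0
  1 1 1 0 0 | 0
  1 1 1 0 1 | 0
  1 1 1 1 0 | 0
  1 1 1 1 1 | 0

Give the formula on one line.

((b | d) & (~a & e))

  (b | d) = 00110011111111110011001111111111
  ~a = 11111111111111110000000000000000
  (~a & e) = 01010101010101010000000000000000
  ((b | d) & (~a & e)) = 00010001010101010000000000000000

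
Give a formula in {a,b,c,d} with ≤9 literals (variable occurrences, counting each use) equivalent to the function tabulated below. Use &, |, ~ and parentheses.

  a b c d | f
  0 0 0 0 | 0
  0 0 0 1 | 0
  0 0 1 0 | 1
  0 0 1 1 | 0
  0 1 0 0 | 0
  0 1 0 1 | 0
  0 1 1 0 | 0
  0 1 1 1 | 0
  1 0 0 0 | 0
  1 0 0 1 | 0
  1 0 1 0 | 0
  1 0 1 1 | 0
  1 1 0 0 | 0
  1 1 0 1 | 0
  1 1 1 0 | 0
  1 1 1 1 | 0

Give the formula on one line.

  ~b = 1111000011110000
  ~a = 1111111100000000
  (~b & ~a) = 1111000000000000
  (c | a) = 0011001111111111
  (b & d) = 0000010100000101
  (~b & c) = 0011000000110000
  ~d = 1010101010101010
  ((~b & c) & ~d) = 0010000000100000
  ((b & d) | ((~b & c) & ~d)) = 0010010100100101
  ((c | a) & ((b & d) | ((~b & c) & ~d))) = 0010000100100101
  ((~b & ~a) & ((c | a) & ((b & d) | ((~b & c) & ~d)))) = 0010000000000000

((~b & ~a) & ((c | a) & ((b & d) | ((~b & c) & ~d))))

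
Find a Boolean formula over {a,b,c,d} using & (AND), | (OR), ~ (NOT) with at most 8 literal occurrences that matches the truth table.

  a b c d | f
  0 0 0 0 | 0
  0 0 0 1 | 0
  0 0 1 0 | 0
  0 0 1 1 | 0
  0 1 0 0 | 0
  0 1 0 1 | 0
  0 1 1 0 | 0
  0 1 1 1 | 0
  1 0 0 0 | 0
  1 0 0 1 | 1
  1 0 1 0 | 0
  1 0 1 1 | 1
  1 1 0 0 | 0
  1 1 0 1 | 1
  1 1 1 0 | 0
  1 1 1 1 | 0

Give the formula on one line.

((((d | ~a) & ~c) | (~b & d)) & (d & a))

  ~a = 1111111100000000
  (d | ~a) = 1111111101010101
  ~c = 1100110011001100
  ((d | ~a) & ~c) = 1100110001000100
  ~b = 1111000011110000
  (~b & d) = 0101000001010000
  (((d | ~a) & ~c) | (~b & d)) = 1101110001010100
  (d & a) = 0000000001010101
  ((((d | ~a) & ~c) | (~b & d)) & (d & a)) = 0000000001010100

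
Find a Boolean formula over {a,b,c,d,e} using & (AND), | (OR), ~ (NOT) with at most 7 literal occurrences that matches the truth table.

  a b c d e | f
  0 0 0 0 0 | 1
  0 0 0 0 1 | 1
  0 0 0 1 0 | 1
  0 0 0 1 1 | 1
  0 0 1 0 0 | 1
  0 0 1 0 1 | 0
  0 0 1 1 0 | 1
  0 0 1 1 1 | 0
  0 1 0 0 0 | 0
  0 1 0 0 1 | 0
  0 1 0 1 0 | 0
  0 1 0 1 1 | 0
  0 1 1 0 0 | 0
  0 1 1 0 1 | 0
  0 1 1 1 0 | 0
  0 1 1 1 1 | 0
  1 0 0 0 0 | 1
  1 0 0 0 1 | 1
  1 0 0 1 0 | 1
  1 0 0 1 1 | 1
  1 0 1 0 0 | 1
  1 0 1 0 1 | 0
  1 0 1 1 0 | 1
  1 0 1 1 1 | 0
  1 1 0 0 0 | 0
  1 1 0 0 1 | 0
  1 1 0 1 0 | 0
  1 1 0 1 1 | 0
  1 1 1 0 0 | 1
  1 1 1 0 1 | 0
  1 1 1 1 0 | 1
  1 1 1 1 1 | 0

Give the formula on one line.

  ~b = 11111111000000001111111100000000
  (~b | a) = 11111111000000001111111111111111
  ~e = 10101010101010101010101010101010
  ~c = 11110000111100001111000011110000
  (~e | ~c) = 11111010111110101111101011111010
  (c | ~b) = 11111111000011111111111100001111
  ((~e | ~c) & (c | ~b)) = 11111010000010101111101000001010
  ((~b | a) & ((~e | ~c) & (c | ~b))) = 11111010000000001111101000001010

((~b | a) & ((~e | ~c) & (c | ~b)))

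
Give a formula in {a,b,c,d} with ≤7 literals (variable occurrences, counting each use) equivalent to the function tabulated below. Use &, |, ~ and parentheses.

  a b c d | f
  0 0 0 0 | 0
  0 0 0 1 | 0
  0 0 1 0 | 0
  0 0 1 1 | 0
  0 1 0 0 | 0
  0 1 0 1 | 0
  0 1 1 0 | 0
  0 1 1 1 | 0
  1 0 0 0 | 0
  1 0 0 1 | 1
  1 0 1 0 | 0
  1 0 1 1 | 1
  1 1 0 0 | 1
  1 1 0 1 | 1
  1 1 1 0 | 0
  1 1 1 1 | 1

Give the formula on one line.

  ~c = 1100110011001100
  (~c | d) = 1101110111011101
  (b | d) = 0101111101011111
  (a & (b | d)) = 0000000001011111
  ((~c | d) & (a & (b | d))) = 0000000001011101

((~c | d) & (a & (b | d)))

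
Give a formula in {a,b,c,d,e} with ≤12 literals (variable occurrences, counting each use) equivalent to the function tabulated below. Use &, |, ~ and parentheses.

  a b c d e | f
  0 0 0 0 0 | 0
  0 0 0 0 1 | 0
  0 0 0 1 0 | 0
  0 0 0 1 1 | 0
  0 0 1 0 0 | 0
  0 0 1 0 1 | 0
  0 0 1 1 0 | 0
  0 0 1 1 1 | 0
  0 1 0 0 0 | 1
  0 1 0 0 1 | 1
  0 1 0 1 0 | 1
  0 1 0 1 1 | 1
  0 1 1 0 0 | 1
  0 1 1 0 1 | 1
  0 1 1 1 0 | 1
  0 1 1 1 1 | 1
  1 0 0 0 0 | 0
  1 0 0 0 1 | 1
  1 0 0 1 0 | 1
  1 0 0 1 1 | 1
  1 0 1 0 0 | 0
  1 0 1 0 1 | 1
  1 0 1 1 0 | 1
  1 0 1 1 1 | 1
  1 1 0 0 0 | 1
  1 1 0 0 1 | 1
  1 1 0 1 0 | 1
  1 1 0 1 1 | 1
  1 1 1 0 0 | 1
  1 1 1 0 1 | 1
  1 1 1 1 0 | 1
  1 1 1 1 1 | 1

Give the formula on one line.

  ~b = 11111111000000001111111100000000
  ~a = 11111111111111110000000000000000
  ~e = 10101010101010101010101010101010
  (~e & a) = 00000000000000001010101010101010
  (c | (~e & a)) = 00001111000011111010111110101111
  (~a & (c | (~e & a))) = 00001111000011110000000000000000
  ((~a & (c | (~e & a))) | d) = 00111111001111110011001100110011
  (((~a & (c | (~e & a))) | d) | e) = 01111111011111110111011101110111
  (~b & (((~a & (c | (~e & a))) | d) | e)) = 01111111000000000111011100000000
  ((~b & (((~a & (c | (~e & a))) | d) | e)) & a) = 00000000000000000111011100000000
  (b | ((~b & (((~a & (c | (~e & a))) | d) | e)) & a)) = 00000000111111110111011111111111

(b | ((~b & (((~a & (c | (~e & a))) | d) | e)) & a))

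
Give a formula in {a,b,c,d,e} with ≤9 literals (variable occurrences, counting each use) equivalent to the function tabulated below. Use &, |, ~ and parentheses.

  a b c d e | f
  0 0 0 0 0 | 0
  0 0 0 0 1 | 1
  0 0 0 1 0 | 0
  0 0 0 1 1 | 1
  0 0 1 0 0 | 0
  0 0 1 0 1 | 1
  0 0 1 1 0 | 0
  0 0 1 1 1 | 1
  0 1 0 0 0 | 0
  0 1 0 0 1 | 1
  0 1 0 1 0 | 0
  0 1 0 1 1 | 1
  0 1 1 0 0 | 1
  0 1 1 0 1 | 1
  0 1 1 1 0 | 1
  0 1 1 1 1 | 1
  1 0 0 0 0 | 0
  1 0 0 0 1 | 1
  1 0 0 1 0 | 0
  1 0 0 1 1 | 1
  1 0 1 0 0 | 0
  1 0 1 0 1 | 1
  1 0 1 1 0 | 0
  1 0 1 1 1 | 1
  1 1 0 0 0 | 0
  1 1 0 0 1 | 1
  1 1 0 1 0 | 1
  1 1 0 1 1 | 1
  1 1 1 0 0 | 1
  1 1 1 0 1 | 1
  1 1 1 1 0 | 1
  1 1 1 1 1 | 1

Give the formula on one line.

(((~e & (d & (a & b))) | (c | e)) & (e | b))

  ~e = 10101010101010101010101010101010
  (a & b) = 00000000000000000000000011111111
  (d & (a & b)) = 00000000000000000000000000110011
  (~e & (d & (a & b))) = 00000000000000000000000000100010
  (c | e) = 01011111010111110101111101011111
  ((~e & (d & (a & b))) | (c | e)) = 01011111010111110101111101111111
  (e | b) = 01010101111111110101010111111111
  (((~e & (d & (a & b))) | (c | e)) & (e | b)) = 01010101010111110101010101111111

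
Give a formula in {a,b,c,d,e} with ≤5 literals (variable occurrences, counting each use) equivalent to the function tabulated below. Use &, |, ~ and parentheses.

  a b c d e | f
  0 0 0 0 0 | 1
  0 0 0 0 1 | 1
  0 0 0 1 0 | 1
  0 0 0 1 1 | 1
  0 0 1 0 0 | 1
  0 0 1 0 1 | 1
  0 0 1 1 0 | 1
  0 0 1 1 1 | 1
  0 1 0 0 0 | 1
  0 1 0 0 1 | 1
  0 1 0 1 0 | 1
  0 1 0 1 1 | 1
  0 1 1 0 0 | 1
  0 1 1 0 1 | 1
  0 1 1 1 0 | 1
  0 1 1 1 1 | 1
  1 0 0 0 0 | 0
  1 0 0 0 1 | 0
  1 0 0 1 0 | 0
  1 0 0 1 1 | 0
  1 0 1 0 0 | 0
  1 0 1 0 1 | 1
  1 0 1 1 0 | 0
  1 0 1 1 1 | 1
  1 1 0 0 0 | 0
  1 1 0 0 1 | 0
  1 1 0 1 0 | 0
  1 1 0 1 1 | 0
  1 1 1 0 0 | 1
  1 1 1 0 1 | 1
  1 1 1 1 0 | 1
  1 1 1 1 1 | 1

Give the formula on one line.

  ~a = 11111111111111110000000000000000
  (b | ~a) = 11111111111111110000000011111111
  (e | (b | ~a)) = 11111111111111110101010111111111
  (~a | c) = 11111111111111110000111100001111
  ((e | (b | ~a)) & (~a | c)) = 11111111111111110000010100001111

((e | (b | ~a)) & (~a | c))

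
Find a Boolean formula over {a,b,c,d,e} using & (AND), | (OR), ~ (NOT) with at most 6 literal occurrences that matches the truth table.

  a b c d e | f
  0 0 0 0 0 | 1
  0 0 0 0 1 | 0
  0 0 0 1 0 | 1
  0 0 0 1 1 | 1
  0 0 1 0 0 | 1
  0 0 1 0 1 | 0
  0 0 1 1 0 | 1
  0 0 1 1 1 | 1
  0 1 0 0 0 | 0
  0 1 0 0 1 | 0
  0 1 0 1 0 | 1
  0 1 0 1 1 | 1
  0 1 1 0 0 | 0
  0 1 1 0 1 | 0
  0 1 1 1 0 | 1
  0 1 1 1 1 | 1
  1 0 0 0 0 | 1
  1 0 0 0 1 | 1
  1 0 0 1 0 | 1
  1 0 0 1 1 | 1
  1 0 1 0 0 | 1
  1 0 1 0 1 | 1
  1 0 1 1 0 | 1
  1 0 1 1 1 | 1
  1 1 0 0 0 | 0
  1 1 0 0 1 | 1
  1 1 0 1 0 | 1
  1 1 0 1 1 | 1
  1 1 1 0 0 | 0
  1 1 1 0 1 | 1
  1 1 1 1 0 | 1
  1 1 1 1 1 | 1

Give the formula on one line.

  ~b = 11111111000000001111111100000000
  ~e = 10101010101010101010101010101010
  (~e | b) = 10101010111111111010101011111111
  (~b & (~e | b)) = 10101010000000001010101000000000
  (a & e) = 00000000000000000101010101010101
  ((a & e) | d) = 00110011001100110111011101110111
  ((~b & (~e | b)) | ((a & e) | d)) = 10111011001100111111111101110111

((~b & (~e | b)) | ((a & e) | d))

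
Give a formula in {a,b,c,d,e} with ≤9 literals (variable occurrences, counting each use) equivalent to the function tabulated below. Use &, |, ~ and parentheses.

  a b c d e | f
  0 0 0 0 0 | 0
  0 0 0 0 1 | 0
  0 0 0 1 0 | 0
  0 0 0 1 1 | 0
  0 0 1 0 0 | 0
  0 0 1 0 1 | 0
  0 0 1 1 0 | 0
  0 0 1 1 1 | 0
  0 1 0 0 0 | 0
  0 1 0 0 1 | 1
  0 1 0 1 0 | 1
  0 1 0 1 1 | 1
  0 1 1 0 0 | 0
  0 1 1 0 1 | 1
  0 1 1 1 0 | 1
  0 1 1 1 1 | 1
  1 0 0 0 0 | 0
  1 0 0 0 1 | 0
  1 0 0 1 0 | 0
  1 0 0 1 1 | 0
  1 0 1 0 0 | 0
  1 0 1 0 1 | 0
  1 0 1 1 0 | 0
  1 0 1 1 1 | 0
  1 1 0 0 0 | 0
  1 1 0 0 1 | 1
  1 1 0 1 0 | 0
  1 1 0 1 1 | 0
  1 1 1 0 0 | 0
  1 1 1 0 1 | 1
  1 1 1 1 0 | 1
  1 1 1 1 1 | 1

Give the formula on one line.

(b & (((~a | c) & d) | (e & ~d)))

  ~a = 11111111111111110000000000000000
  (~a | c) = 11111111111111110000111100001111
  ((~a | c) & d) = 00110011001100110000001100000011
  ~d = 11001100110011001100110011001100
  (e & ~d) = 01000100010001000100010001000100
  (((~a | c) & d) | (e & ~d)) = 01110111011101110100011101000111
  (b & (((~a | c) & d) | (e & ~d))) = 00000000011101110000000001000111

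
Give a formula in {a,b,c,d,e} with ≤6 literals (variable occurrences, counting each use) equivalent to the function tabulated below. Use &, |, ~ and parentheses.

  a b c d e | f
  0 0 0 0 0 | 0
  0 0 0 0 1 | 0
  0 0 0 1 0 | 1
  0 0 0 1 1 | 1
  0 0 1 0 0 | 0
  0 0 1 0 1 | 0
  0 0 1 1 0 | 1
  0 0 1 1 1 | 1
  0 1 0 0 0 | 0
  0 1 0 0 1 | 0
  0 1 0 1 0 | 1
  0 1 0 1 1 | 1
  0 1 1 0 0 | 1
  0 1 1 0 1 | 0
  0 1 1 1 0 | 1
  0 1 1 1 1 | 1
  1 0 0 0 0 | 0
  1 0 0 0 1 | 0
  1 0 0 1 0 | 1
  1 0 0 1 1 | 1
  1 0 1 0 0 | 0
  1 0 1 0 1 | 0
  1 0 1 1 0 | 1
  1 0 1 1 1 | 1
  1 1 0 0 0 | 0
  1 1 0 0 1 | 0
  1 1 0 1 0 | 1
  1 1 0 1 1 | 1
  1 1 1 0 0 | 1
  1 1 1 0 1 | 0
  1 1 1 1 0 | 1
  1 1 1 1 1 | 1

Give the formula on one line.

((b & (c & ~e)) | d)

  ~e = 10101010101010101010101010101010
  (c & ~e) = 00001010000010100000101000001010
  (b & (c & ~e)) = 00000000000010100000000000001010
  ((b & (c & ~e)) | d) = 00110011001110110011001100111011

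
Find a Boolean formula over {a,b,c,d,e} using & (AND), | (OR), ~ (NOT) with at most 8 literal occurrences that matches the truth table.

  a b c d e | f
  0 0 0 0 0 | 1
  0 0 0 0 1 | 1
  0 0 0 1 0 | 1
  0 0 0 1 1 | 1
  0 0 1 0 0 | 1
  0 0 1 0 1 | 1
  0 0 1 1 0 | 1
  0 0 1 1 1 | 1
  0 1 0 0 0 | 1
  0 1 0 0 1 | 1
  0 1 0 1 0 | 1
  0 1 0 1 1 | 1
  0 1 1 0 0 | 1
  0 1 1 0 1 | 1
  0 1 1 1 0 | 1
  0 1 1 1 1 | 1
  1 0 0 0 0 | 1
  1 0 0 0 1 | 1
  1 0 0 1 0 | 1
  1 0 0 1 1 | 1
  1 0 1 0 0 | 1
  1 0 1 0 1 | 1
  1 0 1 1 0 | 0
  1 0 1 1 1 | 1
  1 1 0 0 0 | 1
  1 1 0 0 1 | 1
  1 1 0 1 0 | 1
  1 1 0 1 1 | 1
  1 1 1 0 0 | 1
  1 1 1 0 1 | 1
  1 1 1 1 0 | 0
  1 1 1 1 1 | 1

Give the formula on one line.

  ~e = 10101010101010101010101010101010
  (c | ~e) = 10101111101011111010111110101111
  ((c | ~e) & e) = 00000101000001010000010100000101
  (((c | ~e) & e) | ~e) = 10101111101011111010111110101111
  ~d = 11001100110011001100110011001100
  ((((c | ~e) & e) | ~e) & ~d) = 10001100100011001000110010001100
  ~a = 11111111111111110000000000000000
  ~c = 11110000111100001111000011110000
  (~a | ~c) = 11111111111111111111000011110000
  ((~a | ~c) | e) = 11111111111111111111010111110101
  (((((c | ~e) & e) | ~e) & ~d) | ((~a | ~c) | e)) = 11111111111111111111110111111101

(((((c | ~e) & e) | ~e) & ~d) | ((~a | ~c) | e))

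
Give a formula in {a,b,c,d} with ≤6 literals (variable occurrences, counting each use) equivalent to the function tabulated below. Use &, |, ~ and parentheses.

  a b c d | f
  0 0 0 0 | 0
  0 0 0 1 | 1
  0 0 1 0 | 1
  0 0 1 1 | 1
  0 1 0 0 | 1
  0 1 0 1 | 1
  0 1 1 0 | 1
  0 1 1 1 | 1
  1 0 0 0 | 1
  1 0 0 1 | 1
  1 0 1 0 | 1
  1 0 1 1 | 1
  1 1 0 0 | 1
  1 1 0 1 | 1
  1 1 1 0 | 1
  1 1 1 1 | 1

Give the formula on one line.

  (a | d) = 0101010111111111
  (b | a) = 0000111111111111
  ((a | d) | (b | a)) = 0101111111111111
  (c | ((a | d) | (b | a))) = 0111111111111111

(c | ((a | d) | (b | a)))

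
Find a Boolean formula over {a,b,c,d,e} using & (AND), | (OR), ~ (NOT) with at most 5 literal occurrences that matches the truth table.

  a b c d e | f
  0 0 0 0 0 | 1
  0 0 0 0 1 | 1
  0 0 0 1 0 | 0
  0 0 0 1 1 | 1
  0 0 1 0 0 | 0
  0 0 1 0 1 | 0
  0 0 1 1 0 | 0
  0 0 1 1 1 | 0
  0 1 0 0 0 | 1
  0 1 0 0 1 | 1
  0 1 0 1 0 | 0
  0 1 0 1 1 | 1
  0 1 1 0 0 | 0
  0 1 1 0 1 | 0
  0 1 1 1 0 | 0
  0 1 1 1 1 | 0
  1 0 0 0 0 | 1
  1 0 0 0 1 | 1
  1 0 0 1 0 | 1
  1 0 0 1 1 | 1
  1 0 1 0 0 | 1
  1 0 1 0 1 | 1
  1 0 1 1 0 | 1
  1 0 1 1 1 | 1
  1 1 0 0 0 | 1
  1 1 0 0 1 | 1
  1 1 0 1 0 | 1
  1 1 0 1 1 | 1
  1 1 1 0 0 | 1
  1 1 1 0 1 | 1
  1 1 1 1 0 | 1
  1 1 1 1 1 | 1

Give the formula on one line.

(a | ((~d | e) & ~c))

  ~d = 11001100110011001100110011001100
  (~d | e) = 11011101110111011101110111011101
  ~c = 11110000111100001111000011110000
  ((~d | e) & ~c) = 11010000110100001101000011010000
  (a | ((~d | e) & ~c)) = 11010000110100001111111111111111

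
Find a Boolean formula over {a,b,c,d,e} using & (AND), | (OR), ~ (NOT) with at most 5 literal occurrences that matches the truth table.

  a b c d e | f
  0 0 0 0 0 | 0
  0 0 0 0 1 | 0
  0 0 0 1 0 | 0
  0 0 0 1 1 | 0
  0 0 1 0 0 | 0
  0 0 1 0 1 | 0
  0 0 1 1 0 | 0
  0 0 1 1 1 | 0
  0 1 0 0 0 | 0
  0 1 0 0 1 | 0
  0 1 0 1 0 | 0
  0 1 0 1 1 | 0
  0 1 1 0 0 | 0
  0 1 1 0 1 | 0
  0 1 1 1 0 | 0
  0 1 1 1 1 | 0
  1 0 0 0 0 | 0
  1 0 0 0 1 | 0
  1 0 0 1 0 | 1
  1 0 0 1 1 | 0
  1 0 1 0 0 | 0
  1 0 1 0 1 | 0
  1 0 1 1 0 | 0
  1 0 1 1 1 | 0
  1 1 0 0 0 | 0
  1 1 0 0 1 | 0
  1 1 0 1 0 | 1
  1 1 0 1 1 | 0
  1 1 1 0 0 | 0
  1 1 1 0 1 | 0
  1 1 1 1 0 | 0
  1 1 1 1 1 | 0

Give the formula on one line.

  ~c = 11110000111100001111000011110000
  (d & ~c) = 00110000001100000011000000110000
  ((d & ~c) & a) = 00000000000000000011000000110000
  ~e = 10101010101010101010101010101010
  (((d & ~c) & a) & ~e) = 00000000000000000010000000100000

(((d & ~c) & a) & ~e)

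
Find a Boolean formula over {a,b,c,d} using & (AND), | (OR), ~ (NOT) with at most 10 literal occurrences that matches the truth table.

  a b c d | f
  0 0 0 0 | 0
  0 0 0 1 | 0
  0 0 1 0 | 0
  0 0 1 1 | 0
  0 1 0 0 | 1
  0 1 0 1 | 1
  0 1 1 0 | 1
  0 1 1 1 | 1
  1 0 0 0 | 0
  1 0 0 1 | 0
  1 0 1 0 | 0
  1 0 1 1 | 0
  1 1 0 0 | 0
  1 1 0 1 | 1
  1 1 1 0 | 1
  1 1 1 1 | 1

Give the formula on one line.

(b & (d | (c | (((~a | d) & ((~d & ~b) | b)) & ~d))))

  ~a = 1111111100000000
  (~a | d) = 1111111101010101
  ~d = 1010101010101010
  ~b = 1111000011110000
  (~d & ~b) = 1010000010100000
  ((~d & ~b) | b) = 1010111110101111
  ((~a | d) & ((~d & ~b) | b)) = 1010111100000101
  (((~a | d) & ((~d & ~b) | b)) & ~d) = 1010101000000000
  (c | (((~a | d) & ((~d & ~b) | b)) & ~d)) = 1011101100110011
  (d | (c | (((~a | d) & ((~d & ~b) | b)) & ~d))) = 1111111101110111
  (b & (d | (c | (((~a | d) & ((~d & ~b) | b)) & ~d)))) = 0000111100000111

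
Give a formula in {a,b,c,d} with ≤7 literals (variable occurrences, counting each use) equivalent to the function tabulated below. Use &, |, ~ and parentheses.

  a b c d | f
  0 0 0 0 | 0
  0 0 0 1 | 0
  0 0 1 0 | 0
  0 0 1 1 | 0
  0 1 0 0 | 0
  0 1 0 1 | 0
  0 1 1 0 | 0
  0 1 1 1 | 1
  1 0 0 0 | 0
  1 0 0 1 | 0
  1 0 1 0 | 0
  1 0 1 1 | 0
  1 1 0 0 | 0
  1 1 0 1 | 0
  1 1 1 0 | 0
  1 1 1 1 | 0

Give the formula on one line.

(((c & ~a) & b) & (~c | (d & (~b | c))))

  ~a = 1111111100000000
  (c & ~a) = 0011001100000000
  ((c & ~a) & b) = 0000001100000000
  ~c = 1100110011001100
  ~b = 1111000011110000
  (~b | c) = 1111001111110011
  (d & (~b | c)) = 0101000101010001
  (~c | (d & (~b | c))) = 1101110111011101
  (((c & ~a) & b) & (~c | (d & (~b | c)))) = 0000000100000000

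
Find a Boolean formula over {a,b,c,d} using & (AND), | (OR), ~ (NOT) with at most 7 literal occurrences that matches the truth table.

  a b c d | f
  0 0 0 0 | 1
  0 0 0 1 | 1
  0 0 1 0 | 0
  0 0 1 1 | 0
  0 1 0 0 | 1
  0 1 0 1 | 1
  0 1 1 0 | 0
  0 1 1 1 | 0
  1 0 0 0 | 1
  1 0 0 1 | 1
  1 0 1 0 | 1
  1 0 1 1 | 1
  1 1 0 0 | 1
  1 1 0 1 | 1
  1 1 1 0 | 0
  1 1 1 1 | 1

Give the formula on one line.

  ~c = 1100110011001100
  (d & a) = 0000000001010101
  ~a = 1111111100000000
  ((d & a) | ~a) = 1111111101010101
  (((d & a) | ~a) & a) = 0000000001010101
  (~c | (((d & a) | ~a) & a)) = 1100110011011101
  ~b = 1111000011110000
  (~b & a) = 0000000011110000
  ((~c | (((d & a) | ~a) & a)) | (~b & a)) = 1100110011111101

((~c | (((d & a) | ~a) & a)) | (~b & a))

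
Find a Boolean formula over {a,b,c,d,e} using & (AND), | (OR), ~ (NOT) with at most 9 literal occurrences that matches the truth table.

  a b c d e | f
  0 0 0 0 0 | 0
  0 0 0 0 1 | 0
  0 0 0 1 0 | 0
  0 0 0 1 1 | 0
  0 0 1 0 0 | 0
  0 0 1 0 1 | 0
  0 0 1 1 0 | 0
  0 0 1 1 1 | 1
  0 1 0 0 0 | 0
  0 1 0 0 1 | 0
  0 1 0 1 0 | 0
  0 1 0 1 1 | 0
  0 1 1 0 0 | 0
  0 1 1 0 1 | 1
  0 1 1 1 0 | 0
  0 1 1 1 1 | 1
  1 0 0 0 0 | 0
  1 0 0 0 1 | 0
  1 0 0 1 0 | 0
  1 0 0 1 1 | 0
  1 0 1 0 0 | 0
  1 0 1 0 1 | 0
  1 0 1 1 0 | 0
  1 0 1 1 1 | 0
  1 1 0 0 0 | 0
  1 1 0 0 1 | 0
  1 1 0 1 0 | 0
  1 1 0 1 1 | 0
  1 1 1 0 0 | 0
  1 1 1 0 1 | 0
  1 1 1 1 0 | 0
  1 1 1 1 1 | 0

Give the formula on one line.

  (d | c) = 00111111001111110011111100111111
  ((d | c) & e) = 00010101000101010001010100010101
  (b | c) = 00001111111111110000111111111111
  ~a = 11111111111111110000000000000000
  (b | d) = 00110011111111110011001111111111
  (~a & (b | d)) = 00110011111111110000000000000000
  ((b | c) & (~a & (b | d))) = 00000011111111110000000000000000
  (c & ((b | c) & (~a & (b | d)))) = 00000011000011110000000000000000
  (((d | c) & e) & (c & ((b | c) & (~a & (b | d))))) = 00000001000001010000000000000000

(((d | c) & e) & (c & ((b | c) & (~a & (b | d)))))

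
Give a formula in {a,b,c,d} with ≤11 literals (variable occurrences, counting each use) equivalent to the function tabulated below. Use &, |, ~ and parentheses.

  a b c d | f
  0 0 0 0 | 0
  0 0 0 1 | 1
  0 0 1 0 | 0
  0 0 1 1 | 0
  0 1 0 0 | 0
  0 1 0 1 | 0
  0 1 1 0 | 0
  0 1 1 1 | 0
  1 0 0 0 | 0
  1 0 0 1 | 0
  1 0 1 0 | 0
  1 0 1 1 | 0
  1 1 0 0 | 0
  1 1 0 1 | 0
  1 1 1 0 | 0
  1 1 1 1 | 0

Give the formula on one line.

(((~a & ~c) | ((b & a) | ~d)) & (d & (~d | ~b)))

  ~a = 1111111100000000
  ~c = 1100110011001100
  (~a & ~c) = 1100110000000000
  (b & a) = 0000000000001111
  ~d = 1010101010101010
  ((b & a) | ~d) = 1010101010101111
  ((~a & ~c) | ((b & a) | ~d)) = 1110111010101111
  ~b = 1111000011110000
  (~d | ~b) = 1111101011111010
  (d & (~d | ~b)) = 0101000001010000
  (((~a & ~c) | ((b & a) | ~d)) & (d & (~d | ~b))) = 0100000000000000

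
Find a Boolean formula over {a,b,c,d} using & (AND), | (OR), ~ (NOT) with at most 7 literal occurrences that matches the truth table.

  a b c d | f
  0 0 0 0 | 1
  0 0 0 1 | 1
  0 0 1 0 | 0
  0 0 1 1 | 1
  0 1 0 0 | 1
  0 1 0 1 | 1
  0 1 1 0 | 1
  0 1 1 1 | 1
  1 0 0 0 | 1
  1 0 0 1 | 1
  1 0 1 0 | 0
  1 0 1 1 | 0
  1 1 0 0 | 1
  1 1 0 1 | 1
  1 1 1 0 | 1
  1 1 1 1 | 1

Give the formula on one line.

((b | ~c) | (~a & d))

  ~c = 1100110011001100
  (b | ~c) = 1100111111001111
  ~a = 1111111100000000
  (~a & d) = 0101010100000000
  ((b | ~c) | (~a & d)) = 1101111111001111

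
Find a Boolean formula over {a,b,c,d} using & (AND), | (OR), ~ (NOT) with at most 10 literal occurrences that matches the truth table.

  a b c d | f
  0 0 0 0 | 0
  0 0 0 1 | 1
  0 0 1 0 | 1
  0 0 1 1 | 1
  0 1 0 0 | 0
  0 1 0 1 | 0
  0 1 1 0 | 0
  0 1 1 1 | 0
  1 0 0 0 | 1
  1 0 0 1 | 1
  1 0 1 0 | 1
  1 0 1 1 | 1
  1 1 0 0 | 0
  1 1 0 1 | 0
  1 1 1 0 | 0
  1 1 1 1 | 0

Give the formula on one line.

  ~b = 1111000011110000
  ~c = 1100110011001100
  (~c | a) = 1100110011111111
  ((~c | a) | d) = 1101110111111111
  (((~c | a) | d) | b) = 1101111111111111
  ((((~c | a) | d) | b) & c) = 0001001100110011
  (a | ((((~c | a) | d) | b) & c)) = 0001001111111111
  (d | c) = 0111011101110111
  ((a | ((((~c | a) | d) | b) & c)) | (d | c)) = 0111011111111111
  (~b & ((a | ((((~c | a) | d) | b) & c)) | (d | c))) = 0111000011110000

(~b & ((a | ((((~c | a) | d) | b) & c)) | (d | c)))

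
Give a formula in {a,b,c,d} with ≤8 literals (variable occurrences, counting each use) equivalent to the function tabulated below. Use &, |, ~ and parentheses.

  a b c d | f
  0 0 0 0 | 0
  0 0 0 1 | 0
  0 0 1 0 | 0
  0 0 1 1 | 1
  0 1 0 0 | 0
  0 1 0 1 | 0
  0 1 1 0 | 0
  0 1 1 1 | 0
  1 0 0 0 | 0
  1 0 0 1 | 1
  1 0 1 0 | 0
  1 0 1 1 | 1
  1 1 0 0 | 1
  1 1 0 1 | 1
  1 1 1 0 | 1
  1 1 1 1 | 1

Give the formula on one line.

((((c | ~d) & ~b) | a) & (d | b))

  ~d = 1010101010101010
  (c | ~d) = 1011101110111011
  ~b = 1111000011110000
  ((c | ~d) & ~b) = 1011000010110000
  (((c | ~d) & ~b) | a) = 1011000011111111
  (d | b) = 0101111101011111
  ((((c | ~d) & ~b) | a) & (d | b)) = 0001000001011111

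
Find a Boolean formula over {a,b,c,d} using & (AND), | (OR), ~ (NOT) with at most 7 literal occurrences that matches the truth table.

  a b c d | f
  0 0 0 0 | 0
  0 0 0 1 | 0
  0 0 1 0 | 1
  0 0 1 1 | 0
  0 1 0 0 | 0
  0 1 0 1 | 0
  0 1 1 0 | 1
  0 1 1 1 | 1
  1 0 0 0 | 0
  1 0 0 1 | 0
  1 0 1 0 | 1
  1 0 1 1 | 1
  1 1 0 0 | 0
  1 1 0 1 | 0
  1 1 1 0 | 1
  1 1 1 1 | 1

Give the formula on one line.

(c & (a | (b | ~d)))

  ~d = 1010101010101010
  (b | ~d) = 1010111110101111
  (a | (b | ~d)) = 1010111111111111
  (c & (a | (b | ~d))) = 0010001100110011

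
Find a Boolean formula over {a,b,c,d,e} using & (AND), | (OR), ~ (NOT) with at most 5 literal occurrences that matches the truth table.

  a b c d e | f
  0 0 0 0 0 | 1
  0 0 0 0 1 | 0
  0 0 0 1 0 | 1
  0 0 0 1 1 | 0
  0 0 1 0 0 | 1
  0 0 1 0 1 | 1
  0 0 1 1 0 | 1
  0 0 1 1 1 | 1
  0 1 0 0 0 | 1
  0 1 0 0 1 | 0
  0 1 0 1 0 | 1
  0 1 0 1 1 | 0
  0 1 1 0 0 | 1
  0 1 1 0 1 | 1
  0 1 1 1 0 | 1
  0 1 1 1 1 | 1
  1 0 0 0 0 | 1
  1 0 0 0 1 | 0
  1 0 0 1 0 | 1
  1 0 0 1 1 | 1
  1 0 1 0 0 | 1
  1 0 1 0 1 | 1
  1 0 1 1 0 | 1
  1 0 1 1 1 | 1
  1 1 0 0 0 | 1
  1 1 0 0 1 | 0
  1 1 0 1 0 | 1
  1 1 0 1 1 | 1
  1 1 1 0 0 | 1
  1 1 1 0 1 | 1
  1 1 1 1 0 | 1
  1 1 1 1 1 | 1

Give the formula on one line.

  (a & d) = 00000000000000000011001100110011
  ~e = 10101010101010101010101010101010
  (~e | c) = 10101111101011111010111110101111
  ((a & d) | (~e | c)) = 10101111101011111011111110111111

((a & d) | (~e | c))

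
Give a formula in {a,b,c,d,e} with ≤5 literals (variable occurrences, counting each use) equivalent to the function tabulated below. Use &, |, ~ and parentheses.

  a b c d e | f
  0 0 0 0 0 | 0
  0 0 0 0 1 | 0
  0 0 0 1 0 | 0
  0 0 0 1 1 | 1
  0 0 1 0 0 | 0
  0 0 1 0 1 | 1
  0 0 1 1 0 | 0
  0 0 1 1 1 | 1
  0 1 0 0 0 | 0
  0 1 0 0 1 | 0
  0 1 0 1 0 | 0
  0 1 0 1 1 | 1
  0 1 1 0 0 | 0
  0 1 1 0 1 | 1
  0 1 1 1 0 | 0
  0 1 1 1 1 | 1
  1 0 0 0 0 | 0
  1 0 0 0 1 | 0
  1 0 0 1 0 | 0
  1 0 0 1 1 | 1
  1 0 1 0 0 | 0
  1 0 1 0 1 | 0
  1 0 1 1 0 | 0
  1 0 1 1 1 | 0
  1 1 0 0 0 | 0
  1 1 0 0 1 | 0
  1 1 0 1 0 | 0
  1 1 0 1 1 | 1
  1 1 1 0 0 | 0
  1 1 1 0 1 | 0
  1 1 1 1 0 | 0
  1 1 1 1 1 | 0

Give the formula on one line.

(((c | d) & e) & (~c | ~a))

  (c | d) = 00111111001111110011111100111111
  ((c | d) & e) = 00010101000101010001010100010101
  ~c = 11110000111100001111000011110000
  ~a = 11111111111111110000000000000000
  (~c | ~a) = 11111111111111111111000011110000
  (((c | d) & e) & (~c | ~a)) = 00010101000101010001000000010000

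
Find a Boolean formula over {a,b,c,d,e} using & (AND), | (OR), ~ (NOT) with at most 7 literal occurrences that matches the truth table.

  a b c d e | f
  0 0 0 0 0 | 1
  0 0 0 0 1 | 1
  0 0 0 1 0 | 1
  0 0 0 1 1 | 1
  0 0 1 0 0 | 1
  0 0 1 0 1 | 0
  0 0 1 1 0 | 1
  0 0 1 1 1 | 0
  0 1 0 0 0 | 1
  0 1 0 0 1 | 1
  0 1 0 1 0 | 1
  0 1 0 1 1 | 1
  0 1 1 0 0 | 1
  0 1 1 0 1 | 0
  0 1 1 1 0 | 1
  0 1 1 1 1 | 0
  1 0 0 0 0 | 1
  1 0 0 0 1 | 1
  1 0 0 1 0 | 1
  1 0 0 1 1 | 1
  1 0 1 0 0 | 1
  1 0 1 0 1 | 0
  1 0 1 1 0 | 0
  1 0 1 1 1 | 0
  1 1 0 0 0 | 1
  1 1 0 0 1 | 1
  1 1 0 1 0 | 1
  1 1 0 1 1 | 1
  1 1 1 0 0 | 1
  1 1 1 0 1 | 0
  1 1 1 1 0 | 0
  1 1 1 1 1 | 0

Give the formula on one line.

  ~e = 10101010101010101010101010101010
  ~d = 11001100110011001100110011001100
  ~a = 11111111111111110000000000000000
  (~d | ~a) = 11111111111111111100110011001100
  (~e & (~d | ~a)) = 10101010101010101000100010001000
  (c | e) = 01011111010111110101111101011111
  ((~e & (~d | ~a)) & (c | e)) = 00001010000010100000100000001000
  ~c = 11110000111100001111000011110000
  (((~e & (~d | ~a)) & (c | e)) | ~c) = 11111010111110101111100011111000

(((~e & (~d | ~a)) & (c | e)) | ~c)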